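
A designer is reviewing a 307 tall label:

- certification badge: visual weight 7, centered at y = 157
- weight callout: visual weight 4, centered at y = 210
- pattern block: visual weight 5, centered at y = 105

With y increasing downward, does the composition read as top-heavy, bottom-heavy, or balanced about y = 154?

Weights sum to 7 + 4 + 5 = 16.
y: (7·157 + 4·210 + 5·105) / 16 = 2464 / 16 ≈ 154.00
That equals the midline 154 — balanced.

balanced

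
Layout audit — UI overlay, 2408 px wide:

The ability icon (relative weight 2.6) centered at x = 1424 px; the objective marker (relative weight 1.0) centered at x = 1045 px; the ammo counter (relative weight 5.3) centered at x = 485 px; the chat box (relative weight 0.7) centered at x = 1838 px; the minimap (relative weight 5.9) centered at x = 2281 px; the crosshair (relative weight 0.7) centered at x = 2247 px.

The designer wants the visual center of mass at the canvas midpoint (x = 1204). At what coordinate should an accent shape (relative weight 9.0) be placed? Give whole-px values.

x ≈ 745

After adding the accent shape, total weight = 2.6 + 1.0 + 5.3 + 0.7 + 5.9 + 0.7 + 9.0 = 25.2.
x: need Σw·x = 25.2·1204 = 30340.8. Existing = 2.6·1424 + 1.0·1045 + 5.3·485 + 0.7·1838 + 5.9·2281 + 0.7·2247 = 23635.3. Remainder 6705.5 / 9.0 ≈ 745.06.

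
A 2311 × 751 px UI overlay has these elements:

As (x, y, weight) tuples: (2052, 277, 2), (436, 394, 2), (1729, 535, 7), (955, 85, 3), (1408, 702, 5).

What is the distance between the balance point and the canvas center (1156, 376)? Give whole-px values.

≈ 279 px

Σw = 2 + 2 + 7 + 3 + 5 = 19.
x-moment: 2·2052 + 2·436 + 7·1729 + 3·955 + 5·1408 = 26984; centroid 26984/19 ≈ 1420.21.
y-moment: 2·277 + 2·394 + 7·535 + 3·85 + 5·702 = 8852; centroid 8852/19 ≈ 465.89.
Relative to (1156, 376): Δ = (264.21, 89.89); |Δ| = √(264.21² + 89.89²) ≈ 279.08.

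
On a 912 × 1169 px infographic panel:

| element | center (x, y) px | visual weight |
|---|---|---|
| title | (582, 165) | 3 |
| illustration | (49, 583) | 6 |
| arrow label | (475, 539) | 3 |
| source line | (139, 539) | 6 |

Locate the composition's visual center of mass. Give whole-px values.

(239, 491)

Total weight = 3 + 6 + 3 + 6 = 18.
x-moment: 3·582 + 6·49 + 3·475 + 6·139 = 4299; centroid 4299/18 ≈ 238.83.
y-moment: 3·165 + 6·583 + 3·539 + 6·539 = 8844; centroid 8844/18 ≈ 491.33.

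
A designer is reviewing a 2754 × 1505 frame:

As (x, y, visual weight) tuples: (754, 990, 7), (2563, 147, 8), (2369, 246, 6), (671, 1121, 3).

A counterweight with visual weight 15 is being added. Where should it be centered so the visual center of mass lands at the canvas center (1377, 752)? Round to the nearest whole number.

With the counterweight, Σw becomes 7 + 8 + 6 + 3 + 15 = 39.
x: need Σw·x = 39·1377 = 53703. Existing = 7·754 + 8·2563 + 6·2369 + 3·671 = 42009. Remainder 11694 / 15 ≈ 779.60.
y: need Σw·y = 39·752 = 29328. Existing = 7·990 + 8·147 + 6·246 + 3·1121 = 12945. Remainder 16383 / 15 ≈ 1092.20.

(780, 1092)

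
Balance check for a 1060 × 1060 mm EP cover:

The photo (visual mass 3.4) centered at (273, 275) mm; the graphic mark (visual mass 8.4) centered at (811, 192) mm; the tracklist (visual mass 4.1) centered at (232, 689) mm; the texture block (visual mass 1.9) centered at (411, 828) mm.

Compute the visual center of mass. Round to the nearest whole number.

(532, 390)

Σw = 3.4 + 8.4 + 4.1 + 1.9 = 17.8.
x: (3.4·273 + 8.4·811 + 4.1·232 + 1.9·411) / 17.8 = 9472.7 / 17.8 ≈ 532.17
y: (3.4·275 + 8.4·192 + 4.1·689 + 1.9·828) / 17.8 = 6945.9 / 17.8 ≈ 390.22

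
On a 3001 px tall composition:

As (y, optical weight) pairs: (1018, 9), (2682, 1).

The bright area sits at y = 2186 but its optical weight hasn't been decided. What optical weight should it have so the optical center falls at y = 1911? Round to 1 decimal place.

Existing Σw = 10 (9 + 1); existing moment 9·1018 + 1·2682 = 11844.
Set Σw·y/Σw = 1911: (11844 + 2186w) = 1911·(10 + w).
So w = (1911·10 − 11844)/(2186 − 1911) = 7266/275 ≈ 26.42.

w ≈ 26.4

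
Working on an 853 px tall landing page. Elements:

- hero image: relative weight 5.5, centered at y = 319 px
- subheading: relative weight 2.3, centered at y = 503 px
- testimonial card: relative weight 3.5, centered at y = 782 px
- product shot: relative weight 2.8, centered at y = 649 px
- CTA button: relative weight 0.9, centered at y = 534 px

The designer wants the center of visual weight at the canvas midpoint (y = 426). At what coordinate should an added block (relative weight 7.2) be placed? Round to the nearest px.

y ≈ 210

With the added block, Σw becomes 5.5 + 2.3 + 3.5 + 2.8 + 0.9 + 7.2 = 22.2.
y: target moment 22.2×426 = 9457.2; current 5.5·319 + 2.3·503 + 3.5·782 + 2.8·649 + 0.9·534 = 7946.2; the added block supplies 1511.0, so y = 1511.0/7.2 ≈ 209.86.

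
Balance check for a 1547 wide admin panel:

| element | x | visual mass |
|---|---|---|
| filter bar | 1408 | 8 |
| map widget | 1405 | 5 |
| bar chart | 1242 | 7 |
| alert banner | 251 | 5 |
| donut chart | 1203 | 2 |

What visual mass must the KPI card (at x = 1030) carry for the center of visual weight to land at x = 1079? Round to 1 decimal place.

Known weights sum to 8 + 5 + 7 + 5 + 2 = 27; their moment is 8·1408 + 5·1405 + 7·1242 + 5·251 + 2·1203 = 30644.
Set Σw·x/Σw = 1079: (30644 + 1030w) = 1079·(27 + w).
Solving: w = (1079·27 − 30644) / (1030 − 1079) = -1511 / -49 ≈ 30.84.

w ≈ 30.8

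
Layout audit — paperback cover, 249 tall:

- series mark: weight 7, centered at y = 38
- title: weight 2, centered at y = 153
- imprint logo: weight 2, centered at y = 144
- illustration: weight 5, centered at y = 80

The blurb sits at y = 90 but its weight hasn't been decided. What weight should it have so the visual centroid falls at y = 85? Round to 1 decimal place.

w ≈ 20.0

Fixed elements: Σw = 7 + 2 + 2 + 5 = 16, Σw·y = 7·38 + 2·153 + 2·144 + 5·80 = 1260.
Set Σw·y/Σw = 85: (1260 + 90w) = 85·(16 + w).
So w = (85·16 − 1260)/(90 − 85) = 100/5 ≈ 20.00.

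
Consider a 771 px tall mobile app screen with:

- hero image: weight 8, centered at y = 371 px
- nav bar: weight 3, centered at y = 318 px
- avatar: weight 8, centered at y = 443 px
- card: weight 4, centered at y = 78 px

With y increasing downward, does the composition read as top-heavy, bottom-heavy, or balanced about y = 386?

top-heavy

Σw = 8 + 3 + 8 + 4 = 23.
Σw·y = 8·371 + 3·318 + 8·443 + 4·78 = 7778, so ȳ = 7778/23 ≈ 338.17.
338.2 lies above (smaller y than) the midline 386, so the layout is top-heavy.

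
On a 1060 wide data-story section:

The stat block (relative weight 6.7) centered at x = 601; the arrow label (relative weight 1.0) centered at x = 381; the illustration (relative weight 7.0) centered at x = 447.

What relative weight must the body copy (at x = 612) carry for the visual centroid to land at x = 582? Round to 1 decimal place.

Existing Σw = 14.7 (6.7 + 1.0 + 7.0); existing moment 6.7·601 + 1.0·381 + 7.0·447 = 7536.7.
Set Σw·x/Σw = 582: (7536.7 + 612w) = 582·(14.7 + w).
Solving: w = (582·14.7 − 7536.7) / (612 − 582) = 1018.7 / 30 ≈ 33.96.

w ≈ 34.0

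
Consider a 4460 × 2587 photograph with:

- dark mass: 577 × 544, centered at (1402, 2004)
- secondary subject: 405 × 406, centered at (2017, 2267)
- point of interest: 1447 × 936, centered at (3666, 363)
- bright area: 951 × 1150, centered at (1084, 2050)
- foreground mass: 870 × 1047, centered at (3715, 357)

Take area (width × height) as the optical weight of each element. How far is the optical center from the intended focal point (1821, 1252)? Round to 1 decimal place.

Areas → weights: dark mass 577·544 = 313888, secondary subject 405·406 = 164430, point of interest 1447·936 = 1354392, bright area 951·1150 = 1093650, foreground mass 870·1047 = 910890; Σw = 3837250.
x: (313888·1402 + 164430·2017 + 1354392·3666 + 1093650·1084 + 910890·3715) / 3837250 = 10306400308 / 3837250 ≈ 2685.88
y: (313888·2004 + 164430·2267 + 1354392·363 + 1093650·2050 + 910890·357) / 3837250 = 4060608888 / 3837250 ≈ 1058.21
Offset from (1821, 1252): Δx ≈ 864.88, Δy ≈ -193.79; distance = √(Δx² + Δy²) ≈ 886.33.

≈ 886.3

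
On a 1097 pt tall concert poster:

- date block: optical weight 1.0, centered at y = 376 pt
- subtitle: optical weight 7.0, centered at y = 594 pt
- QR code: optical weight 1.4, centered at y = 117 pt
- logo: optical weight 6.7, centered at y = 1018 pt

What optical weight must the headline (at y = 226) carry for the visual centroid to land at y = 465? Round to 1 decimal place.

w ≈ 16.9

Fixed elements: Σw = 1.0 + 7.0 + 1.4 + 6.7 = 16.1, Σw·y = 1.0·376 + 7.0·594 + 1.4·117 + 6.7·1018 = 11518.4.
Balance at y = 465 requires (11518.4 + w·226) / (16.1 + w) = 465.
So w = (465·16.1 − 11518.4)/(226 − 465) = -4031.9/-239 ≈ 16.87.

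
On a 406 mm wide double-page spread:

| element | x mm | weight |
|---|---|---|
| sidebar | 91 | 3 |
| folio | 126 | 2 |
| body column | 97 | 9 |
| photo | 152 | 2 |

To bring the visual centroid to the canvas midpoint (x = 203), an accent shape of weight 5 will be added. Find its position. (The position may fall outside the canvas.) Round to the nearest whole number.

x ≈ 512

New total weight: (3 + 2 + 9 + 2) + 5 = 21.
Along x: (1702 + 5·x) / 21 = 203 (existing moment 3·91 + 2·126 + 9·97 + 2·152 = 1702) ⇒ x = (4263 − 1702) / 5 ≈ 512.20.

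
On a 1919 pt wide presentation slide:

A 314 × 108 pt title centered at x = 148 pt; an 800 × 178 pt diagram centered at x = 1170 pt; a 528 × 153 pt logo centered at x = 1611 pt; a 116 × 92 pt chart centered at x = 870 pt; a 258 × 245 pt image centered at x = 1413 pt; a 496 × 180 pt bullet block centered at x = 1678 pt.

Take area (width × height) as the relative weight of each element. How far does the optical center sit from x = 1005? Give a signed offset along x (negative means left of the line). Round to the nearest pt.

Taking area as weight: title 314·108 = 33912, diagram 800·178 = 142400, logo 528·153 = 80784, chart 116·92 = 10672, image 258·245 = 63210, bullet block 496·180 = 89280. Sum 420258.
x: (33912·148 + 142400·1170 + 80784·1611 + 10672·870 + 63210·1413 + 89280·1678) / 420258 = 550182210 / 420258 ≈ 1309.15
Against x = 1005, that's 1309.15 − 1005 = 304.15.

≈ 304 pt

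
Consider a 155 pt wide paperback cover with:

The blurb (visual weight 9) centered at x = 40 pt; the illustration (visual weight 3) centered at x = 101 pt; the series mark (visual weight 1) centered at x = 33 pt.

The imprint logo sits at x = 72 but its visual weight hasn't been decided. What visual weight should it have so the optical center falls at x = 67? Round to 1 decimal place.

w ≈ 35.0

Fixed elements: Σw = 9 + 3 + 1 = 13, Σw·x = 9·40 + 3·101 + 1·33 = 696.
Balance at x = 67 requires (696 + w·72) / (13 + w) = 67.
Rearranging, w·(72 − 67) = 67·13 − 696 = 175, so w ≈ 175/5 = 35.00.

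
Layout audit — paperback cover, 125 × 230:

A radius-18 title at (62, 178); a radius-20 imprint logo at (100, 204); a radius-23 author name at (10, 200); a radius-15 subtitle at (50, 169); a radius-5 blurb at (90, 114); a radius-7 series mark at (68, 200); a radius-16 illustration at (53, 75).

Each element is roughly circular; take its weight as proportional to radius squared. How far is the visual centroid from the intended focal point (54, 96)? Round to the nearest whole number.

Weights ∝ r²: title 18² = 324, imprint logo 20² = 400, author name 23² = 529, subtitle 15² = 225, blurb 5² = 25, series mark 7² = 49, illustration 16² = 256; Σw = 1808.
Σw·x = 324·62 + 400·100 + 529·10 + 225·50 + 25·90 + 49·68 + 256·53 = 95778, so x̄ = 95778/1808 ≈ 52.97.
Σw·y = 324·178 + 400·204 + 529·200 + 225·169 + 25·114 + 49·200 + 256·75 = 314947, so ȳ = 314947/1808 ≈ 174.20.
From (54, 96): dx = -1.03, dy = 78.20, so the distance is √(dx²+dy²) ≈ 78.20.

≈ 78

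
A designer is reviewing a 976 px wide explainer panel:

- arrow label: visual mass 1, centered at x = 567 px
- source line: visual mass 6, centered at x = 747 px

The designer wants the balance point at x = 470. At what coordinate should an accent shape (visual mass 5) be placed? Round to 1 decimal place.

x ≈ 118.2

New total weight: (1 + 6) + 5 = 12.
x: target moment 12×470 = 5640; current 1·567 + 6·747 = 5049; the accent shape supplies 591, so x = 591/5 ≈ 118.20.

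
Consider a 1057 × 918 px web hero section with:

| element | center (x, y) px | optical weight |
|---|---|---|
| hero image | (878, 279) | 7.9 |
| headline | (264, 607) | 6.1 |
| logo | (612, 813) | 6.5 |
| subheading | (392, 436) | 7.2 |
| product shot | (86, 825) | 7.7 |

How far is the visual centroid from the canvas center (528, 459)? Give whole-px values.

≈ 146 px

Total weight = 7.9 + 6.1 + 6.5 + 7.2 + 7.7 = 35.4.
x-moment: 7.9·878 + 6.1·264 + 6.5·612 + 7.2·392 + 7.7·86 = 16009.2; centroid 16009.2/35.4 ≈ 452.24.
y-moment: 7.9·279 + 6.1·607 + 6.5·813 + 7.2·436 + 7.7·825 = 20683.0; centroid 20683.0/35.4 ≈ 584.27.
From (528, 459): dx = -75.76, dy = 125.27, so the distance is √(dx²+dy²) ≈ 146.39.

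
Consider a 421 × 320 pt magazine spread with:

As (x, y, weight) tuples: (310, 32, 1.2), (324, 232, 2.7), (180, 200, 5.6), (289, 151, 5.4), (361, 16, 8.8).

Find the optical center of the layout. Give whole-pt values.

(295, 116)

Σw = 1.2 + 2.7 + 5.6 + 5.4 + 8.8 = 23.7.
Σw·x = 1.2·310 + 2.7·324 + 5.6·180 + 5.4·289 + 8.8·361 = 6992.2, so x̄ = 6992.2/23.7 ≈ 295.03.
Σw·y = 1.2·32 + 2.7·232 + 5.6·200 + 5.4·151 + 8.8·16 = 2741.0, so ȳ = 2741.0/23.7 ≈ 115.65.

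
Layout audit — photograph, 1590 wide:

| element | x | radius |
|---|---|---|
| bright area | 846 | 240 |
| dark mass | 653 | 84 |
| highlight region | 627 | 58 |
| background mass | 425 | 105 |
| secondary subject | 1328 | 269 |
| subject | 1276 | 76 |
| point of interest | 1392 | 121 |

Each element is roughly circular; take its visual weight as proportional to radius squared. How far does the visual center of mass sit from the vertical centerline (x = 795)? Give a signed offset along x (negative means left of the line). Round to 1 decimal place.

r² weights: bright area 240² = 57600, dark mass 84² = 7056, highlight region 58² = 3364, background mass 105² = 11025, secondary subject 269² = 72361, subject 76² = 5776, point of interest 121² = 14641. Total = 171823.
x: (57600·846 + 7056·653 + 3364·627 + 11025·425 + 72361·1328 + 5776·1276 + 14641·1392) / 171823 = 183977877 / 171823 ≈ 1070.74
Offset from x = 795: 1070.74 − 795 ≈ 275.74.

≈ 275.7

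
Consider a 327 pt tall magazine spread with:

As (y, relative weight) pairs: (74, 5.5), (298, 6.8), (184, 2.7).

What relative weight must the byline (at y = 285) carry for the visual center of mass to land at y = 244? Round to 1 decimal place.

Fixed elements: Σw = 5.5 + 6.8 + 2.7 = 15.0, Σw·y = 5.5·74 + 6.8·298 + 2.7·184 = 2930.2.
Balance at y = 244 requires (2930.2 + w·285) / (15.0 + w) = 244.
So w = (244·15.0 − 2930.2)/(285 − 244) = 729.8/41 ≈ 17.80.

w ≈ 17.8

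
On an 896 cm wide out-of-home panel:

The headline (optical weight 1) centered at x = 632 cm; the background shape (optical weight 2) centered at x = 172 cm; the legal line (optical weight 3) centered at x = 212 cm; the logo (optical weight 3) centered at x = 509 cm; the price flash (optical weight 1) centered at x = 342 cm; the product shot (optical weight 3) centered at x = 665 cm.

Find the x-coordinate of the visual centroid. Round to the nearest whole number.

x ≈ 421

Σw = 1 + 2 + 3 + 3 + 1 + 3 = 13.
x: (1·632 + 2·172 + 3·212 + 3·509 + 1·342 + 3·665) / 13 = 5476 / 13 ≈ 421.23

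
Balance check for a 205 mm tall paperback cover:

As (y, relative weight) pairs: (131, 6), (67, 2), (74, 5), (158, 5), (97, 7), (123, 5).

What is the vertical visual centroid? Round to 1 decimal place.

Total weight = 6 + 2 + 5 + 5 + 7 + 5 = 30.
y: (6·131 + 2·67 + 5·74 + 5·158 + 7·97 + 5·123) / 30 = 3374 / 30 ≈ 112.47

y ≈ 112.5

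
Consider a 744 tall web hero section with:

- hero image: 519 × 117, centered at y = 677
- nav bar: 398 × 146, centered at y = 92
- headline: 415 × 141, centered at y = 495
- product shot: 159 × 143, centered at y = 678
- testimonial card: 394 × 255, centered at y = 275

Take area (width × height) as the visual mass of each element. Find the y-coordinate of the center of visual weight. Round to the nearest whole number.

y ≈ 394

Taking area as weight: hero image 519·117 = 60723, nav bar 398·146 = 58108, headline 415·141 = 58515, product shot 159·143 = 22737, testimonial card 394·255 = 100470. Sum 300553.
Σw·y = 60723·677 + 58108·92 + 58515·495 + 22737·678 + 100470·275 = 118465268, so ȳ = 118465268/300553 ≈ 394.16.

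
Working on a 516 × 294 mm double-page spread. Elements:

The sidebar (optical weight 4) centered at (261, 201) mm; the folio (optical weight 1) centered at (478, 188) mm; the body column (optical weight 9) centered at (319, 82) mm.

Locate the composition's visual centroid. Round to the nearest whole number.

(314, 124)

Weights sum to 4 + 1 + 9 = 14.
Σw·x = 4·261 + 1·478 + 9·319 = 4393, so x̄ = 4393/14 ≈ 313.79.
Σw·y = 4·201 + 1·188 + 9·82 = 1730, so ȳ = 1730/14 ≈ 123.57.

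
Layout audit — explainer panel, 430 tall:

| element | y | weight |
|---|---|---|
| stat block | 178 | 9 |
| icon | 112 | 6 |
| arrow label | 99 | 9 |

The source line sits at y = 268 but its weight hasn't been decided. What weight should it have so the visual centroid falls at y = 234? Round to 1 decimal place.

w ≈ 72.1

Existing Σw = 24 (9 + 6 + 9); existing moment 9·178 + 6·112 + 9·99 = 3165.
For the centroid to hit 234: (3165 + w·268) / (24 + w) = 234.
Rearranging, w·(268 − 234) = 234·24 − 3165 = 2451, so w ≈ 2451/34 = 72.09.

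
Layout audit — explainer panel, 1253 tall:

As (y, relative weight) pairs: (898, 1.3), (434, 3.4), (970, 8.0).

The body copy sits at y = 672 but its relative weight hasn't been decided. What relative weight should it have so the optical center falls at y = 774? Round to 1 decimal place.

w ≈ 5.6

Existing Σw = 12.7 (1.3 + 3.4 + 8.0); existing moment 1.3·898 + 3.4·434 + 8.0·970 = 10403.0.
For the centroid to hit 774: (10403.0 + w·672) / (12.7 + w) = 774.
Rearranging, w·(672 − 774) = 774·12.7 − 10403.0 = -573.2, so w ≈ -573.2/-102 = 5.62.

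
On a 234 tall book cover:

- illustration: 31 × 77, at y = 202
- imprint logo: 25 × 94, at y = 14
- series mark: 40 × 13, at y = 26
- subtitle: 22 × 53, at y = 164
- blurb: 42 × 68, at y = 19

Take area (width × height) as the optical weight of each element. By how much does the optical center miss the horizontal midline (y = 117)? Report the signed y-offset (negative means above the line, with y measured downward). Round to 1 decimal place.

≈ -33.6

Areas → weights: illustration 31·77 = 2387, imprint logo 25·94 = 2350, series mark 40·13 = 520, subtitle 22·53 = 1166, blurb 42·68 = 2856; Σw = 9279.
y: (2387·202 + 2350·14 + 520·26 + 1166·164 + 2856·19) / 9279 = 774082 / 9279 ≈ 83.42
Against y = 117, that's 83.42 − 117 = -33.58.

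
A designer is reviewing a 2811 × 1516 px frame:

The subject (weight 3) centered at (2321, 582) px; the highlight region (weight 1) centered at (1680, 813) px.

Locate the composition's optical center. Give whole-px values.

(2161, 640)

Σw = 3 + 1 = 4.
Σw·x = 3·2321 + 1·1680 = 8643, so x̄ = 8643/4 ≈ 2160.75.
Σw·y = 3·582 + 1·813 = 2559, so ȳ = 2559/4 ≈ 639.75.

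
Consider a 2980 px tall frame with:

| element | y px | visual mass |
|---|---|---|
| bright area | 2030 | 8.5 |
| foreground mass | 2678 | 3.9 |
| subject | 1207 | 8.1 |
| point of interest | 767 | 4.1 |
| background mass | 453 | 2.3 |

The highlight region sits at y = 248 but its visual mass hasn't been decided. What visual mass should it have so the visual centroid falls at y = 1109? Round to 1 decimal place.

Known weights sum to 8.5 + 3.9 + 8.1 + 4.1 + 2.3 = 26.9; their moment is 8.5·2030 + 3.9·2678 + 8.1·1207 + 4.1·767 + 2.3·453 = 41662.5.
Balance at y = 1109 requires (41662.5 + w·248) / (26.9 + w) = 1109.
Solving: w = (1109·26.9 − 41662.5) / (248 − 1109) = -11830.4 / -861 ≈ 13.74.

w ≈ 13.7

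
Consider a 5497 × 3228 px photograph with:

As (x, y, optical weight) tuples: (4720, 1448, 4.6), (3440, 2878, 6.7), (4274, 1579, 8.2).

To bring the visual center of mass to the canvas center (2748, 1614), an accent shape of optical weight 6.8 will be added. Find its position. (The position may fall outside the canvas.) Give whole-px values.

(-1108, 523)

New total weight: (4.6 + 6.7 + 8.2) + 6.8 = 26.3.
x: target moment 26.3×2748 = 72272.4; current 4.6·4720 + 6.7·3440 + 8.2·4274 = 79806.8; the accent shape supplies -7534.4, so x = -7534.4/6.8 ≈ -1108.00.
y: target moment 26.3×1614 = 42448.2; current 4.6·1448 + 6.7·2878 + 8.2·1579 = 38891.2; the accent shape supplies 3557.0, so y = 3557.0/6.8 ≈ 523.09.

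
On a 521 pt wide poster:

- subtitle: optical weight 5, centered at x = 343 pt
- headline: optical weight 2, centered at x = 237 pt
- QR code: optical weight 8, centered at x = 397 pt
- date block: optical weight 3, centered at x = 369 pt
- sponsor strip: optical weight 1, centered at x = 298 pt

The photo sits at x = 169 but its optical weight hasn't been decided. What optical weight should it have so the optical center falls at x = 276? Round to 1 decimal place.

Fixed elements: Σw = 5 + 2 + 8 + 3 + 1 = 19, Σw·x = 5·343 + 2·237 + 8·397 + 3·369 + 1·298 = 6770.
Balance at x = 276 requires (6770 + w·169) / (19 + w) = 276.
Solving: w = (276·19 − 6770) / (169 − 276) = -1526 / -107 ≈ 14.26.

w ≈ 14.3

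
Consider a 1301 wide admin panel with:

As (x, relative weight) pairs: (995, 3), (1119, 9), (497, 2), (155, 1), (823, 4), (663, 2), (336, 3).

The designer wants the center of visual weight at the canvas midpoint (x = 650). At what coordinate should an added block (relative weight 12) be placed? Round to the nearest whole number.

New total weight: (3 + 9 + 2 + 1 + 4 + 2 + 3) + 12 = 36.
Along x: (19831 + 12·x) / 36 = 650 (existing moment 3·995 + 9·1119 + 2·497 + 1·155 + 4·823 + 2·663 + 3·336 = 19831) ⇒ x = (23400 − 19831) / 12 ≈ 297.42.

x ≈ 297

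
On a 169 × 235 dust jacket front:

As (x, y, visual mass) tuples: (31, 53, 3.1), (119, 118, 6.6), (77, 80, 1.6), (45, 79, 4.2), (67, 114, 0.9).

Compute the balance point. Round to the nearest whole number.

Σw = 3.1 + 6.6 + 1.6 + 4.2 + 0.9 = 16.4.
x: (3.1·31 + 6.6·119 + 1.6·77 + 4.2·45 + 0.9·67) / 16.4 = 1254.0 / 16.4 ≈ 76.46
y: (3.1·53 + 6.6·118 + 1.6·80 + 4.2·79 + 0.9·114) / 16.4 = 1505.5 / 16.4 ≈ 91.80

(76, 92)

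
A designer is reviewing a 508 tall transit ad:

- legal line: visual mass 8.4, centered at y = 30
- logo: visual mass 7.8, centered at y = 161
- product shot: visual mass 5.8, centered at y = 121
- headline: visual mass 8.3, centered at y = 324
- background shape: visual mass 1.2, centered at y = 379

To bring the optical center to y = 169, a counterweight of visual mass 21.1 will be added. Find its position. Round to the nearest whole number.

With the counterweight, Σw becomes 8.4 + 7.8 + 5.8 + 8.3 + 1.2 + 21.1 = 52.6.
Along y: (5353.6 + 21.1·y) / 52.6 = 169 (existing moment 8.4·30 + 7.8·161 + 5.8·121 + 8.3·324 + 1.2·379 = 5353.6) ⇒ y = (8889.4 − 5353.6) / 21.1 ≈ 167.57.

y ≈ 168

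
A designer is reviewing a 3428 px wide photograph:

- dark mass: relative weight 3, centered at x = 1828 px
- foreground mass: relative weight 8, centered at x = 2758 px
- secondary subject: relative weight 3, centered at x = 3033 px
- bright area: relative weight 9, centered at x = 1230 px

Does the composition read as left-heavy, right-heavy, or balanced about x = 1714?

Total weight = 3 + 8 + 3 + 9 = 23.
x-moment: 3·1828 + 8·2758 + 3·3033 + 9·1230 = 47717; centroid 47717/23 ≈ 2074.65.
2074.7 lies right of the midline 1714, so the layout is right-heavy.

right-heavy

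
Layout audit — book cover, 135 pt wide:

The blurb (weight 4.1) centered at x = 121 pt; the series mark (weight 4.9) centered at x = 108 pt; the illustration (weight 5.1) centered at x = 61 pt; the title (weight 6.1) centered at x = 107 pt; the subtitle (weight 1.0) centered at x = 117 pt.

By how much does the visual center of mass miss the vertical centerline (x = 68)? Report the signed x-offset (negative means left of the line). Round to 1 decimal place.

Weights sum to 4.1 + 4.9 + 5.1 + 6.1 + 1.0 = 21.2.
x-moment: 4.1·121 + 4.9·108 + 5.1·61 + 6.1·107 + 1.0·117 = 2106.1; centroid 2106.1/21.2 ≈ 99.34.
Against x = 68, that's 99.34 − 68 = 31.34.

≈ 31.3 pt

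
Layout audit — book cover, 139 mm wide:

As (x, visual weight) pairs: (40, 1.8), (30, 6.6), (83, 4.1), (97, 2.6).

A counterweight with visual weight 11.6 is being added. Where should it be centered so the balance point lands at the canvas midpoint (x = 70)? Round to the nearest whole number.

x ≈ 87

After adding the counterweight, total weight = 1.8 + 6.6 + 4.1 + 2.6 + 11.6 = 26.7.
x: target moment 26.7×70 = 1869.0; current 1.8·40 + 6.6·30 + 4.1·83 + 2.6·97 = 862.5; the counterweight supplies 1006.5, so x = 1006.5/11.6 ≈ 86.77.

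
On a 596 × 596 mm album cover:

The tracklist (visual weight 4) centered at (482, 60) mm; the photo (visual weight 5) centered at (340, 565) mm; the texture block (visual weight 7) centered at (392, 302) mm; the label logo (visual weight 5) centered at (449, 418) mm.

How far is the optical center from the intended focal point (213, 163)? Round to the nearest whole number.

≈ 269 mm

Weights sum to 4 + 5 + 7 + 5 = 21.
x: (4·482 + 5·340 + 7·392 + 5·449) / 21 = 8617 / 21 ≈ 410.33
y: (4·60 + 5·565 + 7·302 + 5·418) / 21 = 7269 / 21 ≈ 346.14
Offset from (213, 163): Δx ≈ 197.33, Δy ≈ 183.14; distance = √(Δx² + Δy²) ≈ 269.22.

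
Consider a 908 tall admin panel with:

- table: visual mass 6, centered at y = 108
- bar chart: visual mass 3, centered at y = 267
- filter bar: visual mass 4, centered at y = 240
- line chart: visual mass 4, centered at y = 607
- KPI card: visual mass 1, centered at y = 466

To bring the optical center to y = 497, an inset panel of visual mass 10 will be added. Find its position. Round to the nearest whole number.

y ≈ 861

With the inset panel, Σw becomes 6 + 3 + 4 + 4 + 1 + 10 = 28.
y: need Σw·y = 28·497 = 13916. Existing = 6·108 + 3·267 + 4·240 + 4·607 + 1·466 = 5303. Remainder 8613 / 10 ≈ 861.30.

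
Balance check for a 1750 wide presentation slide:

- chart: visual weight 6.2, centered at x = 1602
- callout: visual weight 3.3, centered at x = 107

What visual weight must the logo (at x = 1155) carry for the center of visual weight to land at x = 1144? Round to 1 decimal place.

Known weights sum to 6.2 + 3.3 = 9.5; their moment is 6.2·1602 + 3.3·107 = 10285.5.
For the centroid to hit 1144: (10285.5 + w·1155) / (9.5 + w) = 1144.
Solving: w = (1144·9.5 − 10285.5) / (1155 − 1144) = 582.5 / 11 ≈ 52.95.

w ≈ 53.0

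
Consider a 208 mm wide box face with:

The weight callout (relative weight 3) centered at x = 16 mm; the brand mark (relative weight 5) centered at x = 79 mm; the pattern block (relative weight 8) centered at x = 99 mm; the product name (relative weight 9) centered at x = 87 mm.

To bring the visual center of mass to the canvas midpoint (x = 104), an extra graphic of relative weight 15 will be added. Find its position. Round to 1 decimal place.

x ≈ 142.8

After adding the extra graphic, total weight = 3 + 5 + 8 + 9 + 15 = 40.
x: need Σw·x = 40·104 = 4160. Existing = 3·16 + 5·79 + 8·99 + 9·87 = 2018. Remainder 2142 / 15 ≈ 142.80.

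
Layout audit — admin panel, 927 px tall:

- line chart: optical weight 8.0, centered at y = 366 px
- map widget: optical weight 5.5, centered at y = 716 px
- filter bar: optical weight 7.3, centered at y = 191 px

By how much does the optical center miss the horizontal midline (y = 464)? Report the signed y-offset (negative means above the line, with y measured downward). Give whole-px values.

≈ -67 px

Total weight = 8.0 + 5.5 + 7.3 = 20.8.
y-moment: 8.0·366 + 5.5·716 + 7.3·191 = 8260.3; centroid 8260.3/20.8 ≈ 397.13.
Against y = 464, that's 397.13 − 464 = -66.87.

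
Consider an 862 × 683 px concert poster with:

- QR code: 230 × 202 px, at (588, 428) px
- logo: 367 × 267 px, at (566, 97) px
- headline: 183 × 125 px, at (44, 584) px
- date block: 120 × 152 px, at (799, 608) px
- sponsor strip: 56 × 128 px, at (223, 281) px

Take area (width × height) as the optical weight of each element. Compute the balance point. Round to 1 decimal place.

(518.6, 289.8)

Areas → weights: QR code 230·202 = 46460, logo 367·267 = 97989, headline 183·125 = 22875, date block 120·152 = 18240, sponsor strip 56·128 = 7168; Σw = 192732.
x-moment: 46460·588 + 97989·566 + 22875·44 + 18240·799 + 7168·223 = 99958978; centroid 99958978/192732 ≈ 518.64.
y-moment: 46460·428 + 97989·97 + 22875·584 + 18240·608 + 7168·281 = 55852941; centroid 55852941/192732 ≈ 289.80.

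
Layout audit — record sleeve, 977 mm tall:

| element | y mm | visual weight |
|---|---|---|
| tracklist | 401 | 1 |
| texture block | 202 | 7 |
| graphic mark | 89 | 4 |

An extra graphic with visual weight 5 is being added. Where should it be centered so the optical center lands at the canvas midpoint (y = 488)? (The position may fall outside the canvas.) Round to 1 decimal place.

y ≈ 1225.0

With the extra graphic, Σw becomes 1 + 7 + 4 + 5 = 17.
Along y: (2171 + 5·y) / 17 = 488 (existing moment 1·401 + 7·202 + 4·89 = 2171) ⇒ y = (8296 − 2171) / 5 ≈ 1225.00.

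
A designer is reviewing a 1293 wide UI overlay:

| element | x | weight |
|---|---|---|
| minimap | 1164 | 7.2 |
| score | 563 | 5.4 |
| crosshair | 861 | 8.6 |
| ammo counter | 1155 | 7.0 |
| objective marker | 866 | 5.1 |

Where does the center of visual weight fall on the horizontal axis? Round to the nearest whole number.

x ≈ 941

Weights sum to 7.2 + 5.4 + 8.6 + 7.0 + 5.1 = 33.3.
x: (7.2·1164 + 5.4·563 + 8.6·861 + 7.0·1155 + 5.1·866) / 33.3 = 31327.2 / 33.3 ≈ 940.76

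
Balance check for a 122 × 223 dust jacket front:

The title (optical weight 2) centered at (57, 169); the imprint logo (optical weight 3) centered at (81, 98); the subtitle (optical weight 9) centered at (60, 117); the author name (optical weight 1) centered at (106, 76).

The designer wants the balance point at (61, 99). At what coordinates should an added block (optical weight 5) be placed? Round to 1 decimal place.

(43.4, 43.8)

After adding the added block, total weight = 2 + 3 + 9 + 1 + 5 = 20.
Along x: (1003 + 5·x) / 20 = 61 (existing moment 2·57 + 3·81 + 9·60 + 1·106 = 1003) ⇒ x = (1220 − 1003) / 5 ≈ 43.40.
Along y: (1761 + 5·y) / 20 = 99 (existing moment 2·169 + 3·98 + 9·117 + 1·76 = 1761) ⇒ y = (1980 − 1761) / 5 ≈ 43.80.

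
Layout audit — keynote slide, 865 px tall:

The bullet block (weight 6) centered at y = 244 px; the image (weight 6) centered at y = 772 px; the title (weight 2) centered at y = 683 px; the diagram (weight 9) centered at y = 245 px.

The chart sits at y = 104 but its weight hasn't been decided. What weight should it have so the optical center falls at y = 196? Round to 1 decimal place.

w ≈ 56.1

Fixed elements: Σw = 6 + 6 + 2 + 9 = 23, Σw·y = 6·244 + 6·772 + 2·683 + 9·245 = 9667.
Balance at y = 196 requires (9667 + w·104) / (23 + w) = 196.
So w = (196·23 − 9667)/(104 − 196) = -5159/-92 ≈ 56.08.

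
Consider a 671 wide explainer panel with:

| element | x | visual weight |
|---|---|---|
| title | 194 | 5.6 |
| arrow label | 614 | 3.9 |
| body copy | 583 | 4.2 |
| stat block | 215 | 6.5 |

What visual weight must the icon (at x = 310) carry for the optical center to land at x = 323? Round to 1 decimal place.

w ≈ 61.7

Existing Σw = 20.2 (5.6 + 3.9 + 4.2 + 6.5); existing moment 5.6·194 + 3.9·614 + 4.2·583 + 6.5·215 = 7327.1.
Balance at x = 323 requires (7327.1 + w·310) / (20.2 + w) = 323.
So w = (323·20.2 − 7327.1)/(310 − 323) = -802.5/-13 ≈ 61.73.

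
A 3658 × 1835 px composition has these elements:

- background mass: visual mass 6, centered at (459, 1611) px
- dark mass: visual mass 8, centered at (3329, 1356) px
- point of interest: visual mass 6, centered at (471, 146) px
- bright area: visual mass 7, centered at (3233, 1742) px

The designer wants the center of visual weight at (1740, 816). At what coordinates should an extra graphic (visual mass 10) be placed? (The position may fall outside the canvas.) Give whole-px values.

(954, -339)

New total weight: (6 + 8 + 6 + 7) + 10 = 37.
Along x: (54843 + 10·x) / 37 = 1740 (existing moment 6·459 + 8·3329 + 6·471 + 7·3233 = 54843) ⇒ x = (64380 − 54843) / 10 ≈ 953.70.
Along y: (33584 + 10·y) / 37 = 816 (existing moment 6·1611 + 8·1356 + 6·146 + 7·1742 = 33584) ⇒ y = (30192 − 33584) / 10 ≈ -339.20.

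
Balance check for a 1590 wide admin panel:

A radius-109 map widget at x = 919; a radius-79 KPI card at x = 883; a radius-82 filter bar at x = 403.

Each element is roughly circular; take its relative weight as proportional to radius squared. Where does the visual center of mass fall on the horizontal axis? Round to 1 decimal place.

x ≈ 770.3

Weights ∝ r²: map widget 109² = 11881, KPI card 79² = 6241, filter bar 82² = 6724; Σw = 24846.
x-moment: 11881·919 + 6241·883 + 6724·403 = 19139214; centroid 19139214/24846 ≈ 770.31.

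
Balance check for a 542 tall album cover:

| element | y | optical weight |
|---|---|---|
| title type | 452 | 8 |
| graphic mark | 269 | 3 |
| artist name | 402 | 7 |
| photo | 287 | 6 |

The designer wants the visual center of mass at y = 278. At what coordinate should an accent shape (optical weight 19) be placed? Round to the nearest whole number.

y ≈ 158

After adding the accent shape, total weight = 8 + 3 + 7 + 6 + 19 = 43.
y: target moment 43×278 = 11954; current 8·452 + 3·269 + 7·402 + 6·287 = 8959; the accent shape supplies 2995, so y = 2995/19 ≈ 157.63.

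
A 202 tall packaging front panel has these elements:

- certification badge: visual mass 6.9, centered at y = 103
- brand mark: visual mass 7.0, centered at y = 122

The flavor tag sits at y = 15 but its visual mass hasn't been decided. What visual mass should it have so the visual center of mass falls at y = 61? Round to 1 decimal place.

Known weights sum to 6.9 + 7.0 = 13.9; their moment is 6.9·103 + 7.0·122 = 1564.7.
Balance at y = 61 requires (1564.7 + w·15) / (13.9 + w) = 61.
Rearranging, w·(15 − 61) = 61·13.9 − 1564.7 = -716.8, so w ≈ -716.8/-46 = 15.58.

w ≈ 15.6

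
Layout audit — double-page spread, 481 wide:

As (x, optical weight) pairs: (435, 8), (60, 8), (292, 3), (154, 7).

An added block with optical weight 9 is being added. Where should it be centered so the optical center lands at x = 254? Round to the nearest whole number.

New total weight: (8 + 8 + 3 + 7) + 9 = 35.
Along x: (5914 + 9·x) / 35 = 254 (existing moment 8·435 + 8·60 + 3·292 + 7·154 = 5914) ⇒ x = (8890 − 5914) / 9 ≈ 330.67.

x ≈ 331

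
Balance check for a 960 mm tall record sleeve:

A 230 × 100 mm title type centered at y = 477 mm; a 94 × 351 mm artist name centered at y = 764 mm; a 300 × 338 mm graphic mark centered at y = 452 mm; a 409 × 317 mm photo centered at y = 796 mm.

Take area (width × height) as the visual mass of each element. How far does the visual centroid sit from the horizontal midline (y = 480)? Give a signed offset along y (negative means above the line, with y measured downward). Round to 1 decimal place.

≈ 165.2 mm

Areas → weights: title type 230·100 = 23000, artist name 94·351 = 32994, graphic mark 300·338 = 101400, photo 409·317 = 129653; Σw = 287047.
y-moment: 23000·477 + 32994·764 + 101400·452 + 129653·796 = 185215004; centroid 185215004/287047 ≈ 645.24.
Difference: 645.24 − 480 ≈ 165.24.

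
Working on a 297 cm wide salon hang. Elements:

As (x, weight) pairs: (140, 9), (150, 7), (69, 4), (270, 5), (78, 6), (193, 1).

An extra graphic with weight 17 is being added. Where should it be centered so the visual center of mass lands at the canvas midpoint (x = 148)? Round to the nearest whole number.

With the extra graphic, Σw becomes 9 + 7 + 4 + 5 + 6 + 1 + 17 = 49.
x: target moment 49×148 = 7252; current 9·140 + 7·150 + 4·69 + 5·270 + 6·78 + 1·193 = 4597; the extra graphic supplies 2655, so x = 2655/17 ≈ 156.18.

x ≈ 156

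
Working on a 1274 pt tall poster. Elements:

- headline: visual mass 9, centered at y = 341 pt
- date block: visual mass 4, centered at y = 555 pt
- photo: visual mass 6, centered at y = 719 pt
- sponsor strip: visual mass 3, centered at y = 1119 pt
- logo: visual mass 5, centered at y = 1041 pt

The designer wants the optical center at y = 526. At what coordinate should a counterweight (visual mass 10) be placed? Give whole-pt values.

New total weight: (9 + 4 + 6 + 3 + 5) + 10 = 37.
y: target moment 37×526 = 19462; current 9·341 + 4·555 + 6·719 + 3·1119 + 5·1041 = 18165; the counterweight supplies 1297, so y = 1297/10 ≈ 129.70.

y ≈ 130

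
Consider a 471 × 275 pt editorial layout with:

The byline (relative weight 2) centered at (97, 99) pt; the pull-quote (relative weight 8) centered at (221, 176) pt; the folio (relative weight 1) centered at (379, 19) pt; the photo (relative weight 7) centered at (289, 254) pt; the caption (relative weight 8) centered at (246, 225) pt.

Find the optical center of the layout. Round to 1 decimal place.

Σw = 2 + 8 + 1 + 7 + 8 = 26.
Σw·x = 2·97 + 8·221 + 1·379 + 7·289 + 8·246 = 6332, so x̄ = 6332/26 ≈ 243.54.
Σw·y = 2·99 + 8·176 + 1·19 + 7·254 + 8·225 = 5203, so ȳ = 5203/26 ≈ 200.12.

(243.5, 200.1)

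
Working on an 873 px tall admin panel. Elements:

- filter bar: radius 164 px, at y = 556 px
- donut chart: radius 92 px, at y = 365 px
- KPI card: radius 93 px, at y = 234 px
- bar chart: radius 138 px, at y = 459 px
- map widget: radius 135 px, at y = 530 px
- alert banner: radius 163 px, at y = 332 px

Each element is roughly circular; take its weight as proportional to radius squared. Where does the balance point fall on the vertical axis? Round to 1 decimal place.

Weights ∝ r²: filter bar 164² = 26896, donut chart 92² = 8464, KPI card 93² = 8649, bar chart 138² = 19044, map widget 135² = 18225, alert banner 163² = 26569; Σw = 107847.
y: moment 47288756 / weight 107847 ≈ 438.48

y ≈ 438.5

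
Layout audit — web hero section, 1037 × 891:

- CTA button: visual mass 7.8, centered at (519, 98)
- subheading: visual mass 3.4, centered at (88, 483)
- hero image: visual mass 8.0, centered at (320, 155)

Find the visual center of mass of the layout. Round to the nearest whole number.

Σw = 7.8 + 3.4 + 8.0 = 19.2.
x-moment: 7.8·519 + 3.4·88 + 8.0·320 = 6907.4; centroid 6907.4/19.2 ≈ 359.76.
y-moment: 7.8·98 + 3.4·483 + 8.0·155 = 3646.6; centroid 3646.6/19.2 ≈ 189.93.

(360, 190)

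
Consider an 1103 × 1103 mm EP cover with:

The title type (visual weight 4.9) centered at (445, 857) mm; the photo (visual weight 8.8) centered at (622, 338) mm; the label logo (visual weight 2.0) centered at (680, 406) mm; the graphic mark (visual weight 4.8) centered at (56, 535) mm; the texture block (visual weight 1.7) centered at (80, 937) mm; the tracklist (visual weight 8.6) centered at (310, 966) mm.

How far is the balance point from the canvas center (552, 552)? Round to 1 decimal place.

Weights sum to 4.9 + 8.8 + 2.0 + 4.8 + 1.7 + 8.6 = 30.8.
x-moment: 4.9·445 + 8.8·622 + 2.0·680 + 4.8·56 + 1.7·80 + 8.6·310 = 12084.9; centroid 12084.9/30.8 ≈ 392.37.
y-moment: 4.9·857 + 8.8·338 + 2.0·406 + 4.8·535 + 1.7·937 + 8.6·966 = 20454.2; centroid 20454.2/30.8 ≈ 664.10.
From (552, 552): dx = -159.63, dy = 112.10, so the distance is √(dx²+dy²) ≈ 195.06.

≈ 195.1 mm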